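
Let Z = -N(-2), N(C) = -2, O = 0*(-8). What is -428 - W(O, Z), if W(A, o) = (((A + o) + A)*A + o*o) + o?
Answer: -434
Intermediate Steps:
O = 0
Z = 2 (Z = -1*(-2) = 2)
W(A, o) = o + o² + A*(o + 2*A) (W(A, o) = ((o + 2*A)*A + o²) + o = (A*(o + 2*A) + o²) + o = (o² + A*(o + 2*A)) + o = o + o² + A*(o + 2*A))
-428 - W(O, Z) = -428 - (2 + 2² + 2*0² + 0*2) = -428 - (2 + 4 + 2*0 + 0) = -428 - (2 + 4 + 0 + 0) = -428 - 1*6 = -428 - 6 = -434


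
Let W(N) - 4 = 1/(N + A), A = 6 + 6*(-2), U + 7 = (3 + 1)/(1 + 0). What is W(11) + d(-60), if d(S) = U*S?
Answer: 921/5 ≈ 184.20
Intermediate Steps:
U = -3 (U = -7 + (3 + 1)/(1 + 0) = -7 + 4/1 = -7 + 4*1 = -7 + 4 = -3)
A = -6 (A = 6 - 12 = -6)
d(S) = -3*S
W(N) = 4 + 1/(-6 + N) (W(N) = 4 + 1/(N - 6) = 4 + 1/(-6 + N))
W(11) + d(-60) = (-23 + 4*11)/(-6 + 11) - 3*(-60) = (-23 + 44)/5 + 180 = (1/5)*21 + 180 = 21/5 + 180 = 921/5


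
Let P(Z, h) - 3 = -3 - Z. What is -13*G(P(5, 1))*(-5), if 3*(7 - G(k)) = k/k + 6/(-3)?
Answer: 1430/3 ≈ 476.67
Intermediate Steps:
P(Z, h) = -Z (P(Z, h) = 3 + (-3 - Z) = -Z)
G(k) = 22/3 (G(k) = 7 - (k/k + 6/(-3))/3 = 7 - (1 + 6*(-⅓))/3 = 7 - (1 - 2)/3 = 7 - ⅓*(-1) = 7 + ⅓ = 22/3)
-13*G(P(5, 1))*(-5) = -13*22/3*(-5) = -286/3*(-5) = 1430/3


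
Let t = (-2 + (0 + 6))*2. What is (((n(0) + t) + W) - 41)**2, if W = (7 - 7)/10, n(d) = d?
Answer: 1089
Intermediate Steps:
t = 8 (t = (-2 + 6)*2 = 4*2 = 8)
W = 0 (W = 0*(1/10) = 0)
(((n(0) + t) + W) - 41)**2 = (((0 + 8) + 0) - 41)**2 = ((8 + 0) - 41)**2 = (8 - 41)**2 = (-33)**2 = 1089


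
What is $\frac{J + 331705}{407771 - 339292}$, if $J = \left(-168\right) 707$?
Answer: $\frac{212929}{68479} \approx 3.1094$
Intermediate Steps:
$J = -118776$
$\frac{J + 331705}{407771 - 339292} = \frac{-118776 + 331705}{407771 - 339292} = \frac{212929}{68479}$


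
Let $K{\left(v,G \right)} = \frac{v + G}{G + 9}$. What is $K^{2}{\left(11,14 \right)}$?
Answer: $\frac{625}{529} \approx 1.1815$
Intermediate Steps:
$K{\left(v,G \right)} = \frac{G + v}{9 + G}$
$K^{2}{\left(11,14 \right)} = \left(\frac{14 + 11}{9 + 14}\right)^{2} = \left(\frac{1}{23} \cdot 25\right)^{2} = \left(\frac{25}{23}\right)^{2} = \frac{625}{529}$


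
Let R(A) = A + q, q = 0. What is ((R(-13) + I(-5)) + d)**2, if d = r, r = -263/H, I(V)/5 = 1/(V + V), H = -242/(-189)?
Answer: 701561169/14641 ≈ 47918.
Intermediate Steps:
H = 242/189 (H = -242*(-1/189) = 242/189 ≈ 1.2804)
I(V) = 5/(2*V) (I(V) = 5/(V + V) = 5/((2*V)) = 5*(1/(2*V)) = 5/(2*V))
r = -49707/242 (r = -263/242/189 = -263*189/242 = -49707/242 ≈ -205.40)
R(A) = A (R(A) = A + 0 = A)
d = -49707/242 ≈ -205.40
((R(-13) + I(-5)) + d)**2 = ((-13 + (5/2)/(-5)) - 49707/242)**2 = ((-13 + (5/2)*(-1/5)) - 49707/242)**2 = ((-13 - 1/2) - 49707/242)**2 = (-27/2 - 49707/242)**2 = (-26487/121)**2 = 701561169/14641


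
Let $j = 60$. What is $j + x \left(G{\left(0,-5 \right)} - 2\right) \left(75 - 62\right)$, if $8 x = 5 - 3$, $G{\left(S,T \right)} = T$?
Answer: $\frac{149}{4} \approx 37.25$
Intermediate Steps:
$x = \frac{1}{4}$ ($x = \frac{5 - 3}{8} = \frac{1}{8} \cdot 2 = \frac{1}{4} \approx 0.25$)
$j + x \left(G{\left(0,-5 \right)} - 2\right) \left(75 - 62\right) = 60 + \frac{-5 - 2}{4} \left(75 - 62\right) = 60 + \frac{1}{4} \left(-7\right) 13 = 60 - \frac{91}{4} = \frac{149}{4}$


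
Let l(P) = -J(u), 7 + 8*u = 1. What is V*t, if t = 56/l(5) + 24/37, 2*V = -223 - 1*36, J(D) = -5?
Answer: -7672/5 ≈ -1534.4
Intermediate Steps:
u = -¾ (u = -7/8 + (⅛)*1 = -7/8 + ⅛ = -¾ ≈ -0.75000)
l(P) = 5 (l(P) = -1*(-5) = 5)
V = -259/2 (V = (-223 - 1*36)/2 = (-223 - 36)/2 = (½)*(-259) = -259/2 ≈ -129.50)
t = 2192/185 (t = 56/5 + 24/37 = 2192/185 ≈ 11.849)
V*t = -259/2*2192/185 = -7672/5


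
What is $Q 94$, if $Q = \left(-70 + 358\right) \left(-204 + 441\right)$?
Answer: $6416064$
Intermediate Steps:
$Q = 68256$ ($Q = 288 \cdot 237 = 68256$)
$Q 94 = 68256 \cdot 94 = 6416064$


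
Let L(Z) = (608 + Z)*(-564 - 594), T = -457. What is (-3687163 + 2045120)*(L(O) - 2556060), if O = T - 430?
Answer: 3666645894054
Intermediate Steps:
O = -887 (O = -457 - 430 = -887)
L(Z) = -704064 - 1158*Z (L(Z) = (608 + Z)*(-1158) = -704064 - 1158*Z)
(-3687163 + 2045120)*(L(O) - 2556060) = (-3687163 + 2045120)*((-704064 - 1158*(-887)) - 2556060) = -1642043*((-704064 + 1027146) - 2556060) = -1642043*(323082 - 2556060) = -1642043*(-2232978) = 3666645894054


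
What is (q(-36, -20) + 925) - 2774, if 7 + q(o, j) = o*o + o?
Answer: -596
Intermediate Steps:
q(o, j) = -7 + o + o**2 (q(o, j) = -7 + (o*o + o) = -7 + (o**2 + o) = -7 + (o + o**2) = -7 + o + o**2)
(q(-36, -20) + 925) - 2774 = ((-7 - 36 + (-36)**2) + 925) - 2774 = ((-7 - 36 + 1296) + 925) - 2774 = (1253 + 925) - 2774 = 2178 - 2774 = -596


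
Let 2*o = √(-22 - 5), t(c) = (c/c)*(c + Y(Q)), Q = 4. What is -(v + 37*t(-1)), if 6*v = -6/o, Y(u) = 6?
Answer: -185 - 2*I*√3/9 ≈ -185.0 - 0.3849*I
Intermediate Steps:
t(c) = 6 + c (t(c) = (c/c)*(c + 6) = 1*(6 + c) = 6 + c)
o = 3*I*√3/2 (o = √(-22 - 5)/2 = √(-27)/2 = (3*I*√3)/2 = 3*I*√3/2 ≈ 2.5981*I)
v = 2*I*√3/9 (v = (-6*(-2*I*√3/9))/6 = (-(-4)*I*√3/3)/6 = (4*I*√3/3)/6 = 2*I*√3/9 ≈ 0.3849*I)
-(v + 37*t(-1)) = -(2*I*√3/9 + 37*(6 - 1)) = -(2*I*√3/9 + 37*5) = -(2*I*√3/9 + 185) = -(185 + 2*I*√3/9) = -185 - 2*I*√3/9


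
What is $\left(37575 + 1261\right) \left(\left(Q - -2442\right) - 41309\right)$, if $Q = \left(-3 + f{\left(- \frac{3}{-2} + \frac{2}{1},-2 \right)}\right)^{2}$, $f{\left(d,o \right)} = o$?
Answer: $-1508467912$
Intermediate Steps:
$Q = 25$ ($Q = \left(-3 - 2\right)^{2} = \left(-5\right)^{2} = 25$)
$\left(37575 + 1261\right) \left(\left(Q - -2442\right) - 41309\right) = \left(37575 + 1261\right) \left(\left(25 - -2442\right) - 41309\right) = 38836 \left(\left(25 + 2442\right) - 41309\right) = 38836 \left(2467 - 41309\right) = 38836 \left(-38842\right) = -1508467912$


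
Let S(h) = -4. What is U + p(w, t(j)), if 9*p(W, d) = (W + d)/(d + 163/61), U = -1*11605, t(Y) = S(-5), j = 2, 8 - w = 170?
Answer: -8449919/729 ≈ -11591.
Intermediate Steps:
w = -162 (w = 8 - 1*170 = 8 - 170 = -162)
t(Y) = -4
U = -11605
p(W, d) = (W + d)/(9*(163/61 + d)) (p(W, d) = ((W + d)/(d + 163/61))/9 = ((W + d)/(163/61 + d))/9 = (W + d)/(9*(163/61 + d)))
U + p(w, t(j)) = -11605 + 61*(-162 - 4)/(9*(163 + 61*(-4))) = -11605 + (61/9)*(-166)/(163 - 244) = -11605 + (61/9)*(-166)/(-81) = -11605 + (61/9)*(-1/81)*(-166) = -11605 + 10126/729 = -8449919/729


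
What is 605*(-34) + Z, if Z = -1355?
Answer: -21925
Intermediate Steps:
605*(-34) + Z = 605*(-34) - 1355 = -20570 - 1355 = -21925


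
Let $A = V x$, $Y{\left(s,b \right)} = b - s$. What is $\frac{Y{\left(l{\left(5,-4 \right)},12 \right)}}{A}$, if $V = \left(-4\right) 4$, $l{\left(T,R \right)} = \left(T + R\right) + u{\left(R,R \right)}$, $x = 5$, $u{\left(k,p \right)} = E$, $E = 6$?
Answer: $- \frac{1}{16} \approx -0.0625$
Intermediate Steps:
$u{\left(k,p \right)} = 6$
$l{\left(T,R \right)} = 6 + R + T$ ($l{\left(T,R \right)} = \left(T + R\right) + 6 = \left(R + T\right) + 6 = 6 + R + T$)
$V = -16$
$A = -80$ ($A = \left(-16\right) 5 = -80$)
$\frac{Y{\left(l{\left(5,-4 \right)},12 \right)}}{A} = \frac{12 - \left(6 - 4 + 5\right)}{-80} = \left(12 - 7\right) \left(- \frac{1}{80}\right) = 5 \left(- \frac{1}{80}\right) = - \frac{1}{16}$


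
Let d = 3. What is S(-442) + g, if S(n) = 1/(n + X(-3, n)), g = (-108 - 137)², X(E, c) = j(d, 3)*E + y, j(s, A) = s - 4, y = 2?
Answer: 26230924/437 ≈ 60025.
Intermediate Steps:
j(s, A) = -4 + s
X(E, c) = 2 - E (X(E, c) = (-4 + 3)*E + 2 = -E + 2 = 2 - E)
g = 60025 (g = (-245)² = 60025)
S(n) = 1/(5 + n) (S(n) = 1/(n + (2 - 1*(-3))) = 1/(n + (2 + 3)) = 1/(n + 5) = 1/(5 + n))
S(-442) + g = 1/(5 - 442) + 60025 = 1/(-437) + 60025 = -1/437 + 60025 = 26230924/437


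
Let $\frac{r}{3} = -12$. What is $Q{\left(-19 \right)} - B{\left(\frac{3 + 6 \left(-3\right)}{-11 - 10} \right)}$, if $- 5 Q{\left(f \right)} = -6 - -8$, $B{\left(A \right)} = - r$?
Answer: $- \frac{182}{5} \approx -36.4$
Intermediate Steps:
$r = -36$ ($r = 3 \left(-12\right) = -36$)
$B{\left(A \right)} = 36$ ($B{\left(A \right)} = \left(-1\right) \left(-36\right) = 36$)
$Q{\left(f \right)} = - \frac{2}{5}$ ($Q{\left(f \right)} = - \frac{-6 - -8}{5} = - \frac{-6 + 8}{5} = \left(- \frac{1}{5}\right) 2 = - \frac{2}{5}$)
$Q{\left(-19 \right)} - B{\left(\frac{3 + 6 \left(-3\right)}{-11 - 10} \right)} = - \frac{2}{5} - 36 = - \frac{182}{5}$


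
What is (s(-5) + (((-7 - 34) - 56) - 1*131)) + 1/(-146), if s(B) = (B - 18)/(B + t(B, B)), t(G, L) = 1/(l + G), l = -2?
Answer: -587449/2628 ≈ -223.53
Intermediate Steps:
t(G, L) = 1/(-2 + G)
s(B) = (-18 + B)/(B + 1/(-2 + B)) (s(B) = (B - 18)/(B + 1/(-2 + B)) = (-18 + B)/(B + 1/(-2 + B)))
(s(-5) + (((-7 - 34) - 56) - 1*131)) + 1/(-146) = ((-18 - 5)*(-2 - 5)/(1 - 5*(-2 - 5)) + (((-7 - 34) - 56) - 1*131)) + 1/(-146) = (-23*(-7)/(1 - 5*(-7)) + ((-41 - 56) - 131)) - 1/146 = (-23*(-7)/(1 + 35) + (-97 - 131)) - 1/146 = (-23*(-7)/36 - 228) - 1/146 = ((1/36)*(-23)*(-7) - 228) - 1/146 = (161/36 - 228) - 1/146 = -8047/36 - 1/146 = -587449/2628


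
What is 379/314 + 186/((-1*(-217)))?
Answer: 4537/2198 ≈ 2.0641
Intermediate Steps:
379/314 + 186/((-1*(-217))) = 379*(1/314) + 186/217 = 379/314 + 186*(1/217) = 379/314 + 6/7 = 4537/2198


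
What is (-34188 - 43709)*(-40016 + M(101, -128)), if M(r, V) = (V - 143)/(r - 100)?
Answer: 3138236439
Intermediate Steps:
M(r, V) = (-143 + V)/(-100 + r)
(-34188 - 43709)*(-40016 + M(101, -128)) = (-34188 - 43709)*(-40016 + (-143 - 128)/(-100 + 101)) = -77897*(-40016 - 271/1) = -77897*(-40016 + 1*(-271)) = -77897*(-40016 - 271) = -77897*(-40287) = 3138236439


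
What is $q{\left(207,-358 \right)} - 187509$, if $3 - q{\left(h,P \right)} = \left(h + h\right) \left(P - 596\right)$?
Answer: $207450$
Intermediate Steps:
$q{\left(h,P \right)} = 3 - 2 h \left(-596 + P\right)$ ($q{\left(h,P \right)} = 3 - \left(h + h\right) \left(P - 596\right) = 3 - 2 h \left(-596 + P\right)$)
$q{\left(207,-358 \right)} - 187509 = \left(3 + 1192 \cdot 207 - \left(-716\right) 207\right) - 187509 = \left(3 + 246744 + 148212\right) - 187509 = 394959 - 187509 = 207450$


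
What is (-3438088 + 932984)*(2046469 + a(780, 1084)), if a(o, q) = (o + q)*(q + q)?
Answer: -15250123717584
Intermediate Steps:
a(o, q) = 2*q*(o + q) (a(o, q) = (o + q)*(2*q) = 2*q*(o + q))
(-3438088 + 932984)*(2046469 + a(780, 1084)) = (-3438088 + 932984)*(2046469 + 2*1084*(780 + 1084)) = -2505104*(2046469 + 2*1084*1864) = -2505104*(2046469 + 4041152) = -2505104*6087621 = -15250123717584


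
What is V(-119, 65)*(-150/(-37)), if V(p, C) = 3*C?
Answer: 29250/37 ≈ 790.54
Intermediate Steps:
V(-119, 65)*(-150/(-37)) = (3*65)*(-150/(-37)) = 195*(-150*(-1/37)) = 195*(150/37) = 29250/37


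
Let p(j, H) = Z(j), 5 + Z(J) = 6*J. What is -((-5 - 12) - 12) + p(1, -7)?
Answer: 30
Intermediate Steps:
Z(J) = -5 + 6*J
p(j, H) = -5 + 6*j
-((-5 - 12) - 12) + p(1, -7) = -((-5 - 12) - 12) + (-5 + 6*1) = -(-17 - 12) + (-5 + 6) = -1*(-29) + 1 = 29 + 1 = 30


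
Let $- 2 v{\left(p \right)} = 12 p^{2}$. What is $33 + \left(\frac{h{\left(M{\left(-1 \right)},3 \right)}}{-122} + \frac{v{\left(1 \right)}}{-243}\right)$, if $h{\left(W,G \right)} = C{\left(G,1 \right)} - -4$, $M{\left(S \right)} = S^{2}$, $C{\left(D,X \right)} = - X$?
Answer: $\frac{326107}{9882} \approx 33.0$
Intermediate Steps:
$v{\left(p \right)} = - 6 p^{2}$ ($v{\left(p \right)} = - \frac{12 p^{2}}{2} = - 6 p^{2}$)
$h{\left(W,G \right)} = 3$ ($h{\left(W,G \right)} = \left(-1\right) 1 - -4 = -1 + 4 = 3$)
$33 + \left(\frac{h{\left(M{\left(-1 \right)},3 \right)}}{-122} + \frac{v{\left(1 \right)}}{-243}\right) = 33 + \left(\frac{3}{-122} + \frac{\left(-6\right) 1^{2}}{-243}\right) = 33 + \left(3 \left(- \frac{1}{122}\right) + \left(-6\right) 1 \left(- \frac{1}{243}\right)\right) = 33 - - \frac{1}{9882} = 33 + \left(- \frac{3}{122} + \frac{2}{81}\right) = 33 + \frac{1}{9882} = \frac{326107}{9882}$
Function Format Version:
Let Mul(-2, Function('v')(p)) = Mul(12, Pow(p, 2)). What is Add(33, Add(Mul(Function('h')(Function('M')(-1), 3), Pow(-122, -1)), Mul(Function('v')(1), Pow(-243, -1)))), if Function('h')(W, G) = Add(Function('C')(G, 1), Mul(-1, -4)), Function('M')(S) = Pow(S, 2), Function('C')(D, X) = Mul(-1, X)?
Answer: Rational(326107, 9882) ≈ 33.000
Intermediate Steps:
Function('v')(p) = Mul(-6, Pow(p, 2)) (Function('v')(p) = Mul(Rational(-1, 2), Mul(12, Pow(p, 2))) = Mul(-6, Pow(p, 2)))
Function('h')(W, G) = 3 (Function('h')(W, G) = Add(Mul(-1, 1), Mul(-1, -4)) = Add(-1, 4) = 3)
Add(33, Add(Mul(Function('h')(Function('M')(-1), 3), Pow(-122, -1)), Mul(Function('v')(1), Pow(-243, -1)))) = Add(33, Add(Mul(3, Pow(-122, -1)), Mul(Mul(-6, Pow(1, 2)), Pow(-243, -1)))) = Add(33, Add(Mul(3, Rational(-1, 122)), Mul(Mul(-6, 1), Rational(-1, 243)))) = Add(33, Add(Rational(-3, 122), Mul(-6, Rational(-1, 243)))) = Add(33, Add(Rational(-3, 122), Rational(2, 81))) = Add(33, Rational(1, 9882)) = Rational(326107, 9882)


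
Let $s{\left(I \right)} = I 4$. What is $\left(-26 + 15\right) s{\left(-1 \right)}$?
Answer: $44$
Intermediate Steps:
$s{\left(I \right)} = 4 I$
$\left(-26 + 15\right) s{\left(-1 \right)} = \left(-26 + 15\right) 4 \left(-1\right) = \left(-11\right) \left(-4\right) = 44$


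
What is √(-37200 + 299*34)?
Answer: I*√27034 ≈ 164.42*I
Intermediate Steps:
√(-37200 + 299*34) = √(-37200 + 10166) = √(-27034) = I*√27034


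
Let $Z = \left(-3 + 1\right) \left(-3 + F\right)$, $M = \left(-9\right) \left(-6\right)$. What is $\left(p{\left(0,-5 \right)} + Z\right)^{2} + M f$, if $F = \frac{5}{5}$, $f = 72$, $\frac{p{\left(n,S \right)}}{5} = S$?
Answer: $4329$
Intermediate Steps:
$p{\left(n,S \right)} = 5 S$
$F = 1$ ($F = 5 \cdot \frac{1}{5} = 1$)
$M = 54$
$Z = 4$ ($Z = \left(-3 + 1\right) \left(-3 + 1\right) = \left(-2\right) \left(-2\right) = 4$)
$\left(p{\left(0,-5 \right)} + Z\right)^{2} + M f = \left(5 \left(-5\right) + 4\right)^{2} + 54 \cdot 72 = \left(-25 + 4\right)^{2} + 3888 = \left(-21\right)^{2} + 3888 = 441 + 3888 = 4329$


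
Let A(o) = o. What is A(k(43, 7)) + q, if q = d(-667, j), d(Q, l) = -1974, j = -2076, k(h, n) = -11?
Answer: -1985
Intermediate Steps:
q = -1974
A(k(43, 7)) + q = -11 - 1974 = -1985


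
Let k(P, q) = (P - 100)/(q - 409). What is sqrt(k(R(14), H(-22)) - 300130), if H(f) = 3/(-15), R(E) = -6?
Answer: 5*I*sqrt(12563779107)/1023 ≈ 547.84*I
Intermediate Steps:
H(f) = -1/5 (H(f) = 3*(-1/15) = -1/5)
k(P, q) = (-100 + P)/(-409 + q)
sqrt(k(R(14), H(-22)) - 300130) = sqrt((-100 - 6)/(-409 - 1/5) - 300130) = sqrt(-106/(-2046/5) - 300130) = sqrt(-5/2046*(-106) - 300130) = sqrt(265/1023 - 300130) = sqrt(-307032725/1023) = 5*I*sqrt(12563779107)/1023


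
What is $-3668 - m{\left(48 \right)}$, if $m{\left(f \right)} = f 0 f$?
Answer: $-3668$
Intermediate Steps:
$m{\left(f \right)} = 0$ ($m{\left(f \right)} = 0 f = 0$)
$-3668 - m{\left(48 \right)} = -3668 - 0 = -3668 + 0 = -3668$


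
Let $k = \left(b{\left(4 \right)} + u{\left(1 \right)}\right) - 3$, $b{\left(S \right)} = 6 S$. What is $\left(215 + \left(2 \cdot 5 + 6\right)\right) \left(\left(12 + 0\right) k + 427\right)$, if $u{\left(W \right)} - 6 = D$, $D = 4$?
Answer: $184569$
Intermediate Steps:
$u{\left(W \right)} = 10$ ($u{\left(W \right)} = 6 + 4 = 10$)
$k = 31$ ($k = \left(6 \cdot 4 + 10\right) - 3 = \left(24 + 10\right) - 3 = 34 - 3 = 31$)
$\left(215 + \left(2 \cdot 5 + 6\right)\right) \left(\left(12 + 0\right) k + 427\right) = \left(215 + \left(2 \cdot 5 + 6\right)\right) \left(\left(12 + 0\right) 31 + 427\right) = \left(215 + \left(10 + 6\right)\right) \left(12 \cdot 31 + 427\right) = \left(215 + 16\right) \left(372 + 427\right) = 231 \cdot 799 = 184569$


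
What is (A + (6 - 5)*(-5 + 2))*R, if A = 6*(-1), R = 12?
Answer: -108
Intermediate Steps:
A = -6
(A + (6 - 5)*(-5 + 2))*R = (-6 + (6 - 5)*(-5 + 2))*12 = (-6 + 1*(-3))*12 = (-6 - 3)*12 = -9*12 = -108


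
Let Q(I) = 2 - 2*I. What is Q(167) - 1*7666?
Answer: -7998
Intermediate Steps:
Q(167) - 1*7666 = (2 - 2*167) - 1*7666 = (2 - 334) - 7666 = -332 - 7666 = -7998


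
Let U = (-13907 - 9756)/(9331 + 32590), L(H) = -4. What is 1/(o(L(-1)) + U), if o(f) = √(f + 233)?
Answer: 991976623/401877847620 + 1757370241*√229/401877847620 ≈ 0.068642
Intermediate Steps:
o(f) = √(233 + f)
U = -23663/41921 ≈ -0.56447
1/(o(L(-1)) + U) = 1/(√(233 - 4) - 23663/41921) = 1/(√229 - 23663/41921) = 1/(-23663/41921 + √229)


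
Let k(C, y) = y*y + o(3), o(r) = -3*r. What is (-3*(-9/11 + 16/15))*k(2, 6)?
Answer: -1107/55 ≈ -20.127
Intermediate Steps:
k(C, y) = -9 + y² (k(C, y) = y*y - 3*3 = y² - 9 = -9 + y²)
(-3*(-9/11 + 16/15))*k(2, 6) = (-3*(-9/11 + 16/15))*(-9 + 6²) = (-3*(-9*1/11 + 16*(1/15)))*(-9 + 36) = -3*(-9/11 + 16/15)*27 = -3*41/165*27 = -41/55*27 = -1107/55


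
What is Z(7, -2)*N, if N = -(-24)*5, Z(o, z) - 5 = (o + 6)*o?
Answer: 11520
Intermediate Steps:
Z(o, z) = 5 + o*(6 + o) (Z(o, z) = 5 + (o + 6)*o = 5 + (6 + o)*o = 5 + o*(6 + o))
N = 120 (N = -6*(-20) = 120)
Z(7, -2)*N = (5 + 7² + 6*7)*120 = (5 + 49 + 42)*120 = 96*120 = 11520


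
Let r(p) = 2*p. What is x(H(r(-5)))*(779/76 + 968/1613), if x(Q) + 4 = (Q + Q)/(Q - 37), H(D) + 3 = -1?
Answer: -2730195/66133 ≈ -41.283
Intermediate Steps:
H(D) = -4 (H(D) = -3 - 1 = -4)
x(Q) = -4 + 2*Q/(-37 + Q) (x(Q) = -4 + (Q + Q)/(Q - 37) = -4 + (2*Q)/(-37 + Q) = -4 + 2*Q/(-37 + Q))
x(H(r(-5)))*(779/76 + 968/1613) = (2*(74 - 1*(-4))/(-37 - 4))*(779/76 + 968/1613) = (2*(74 + 4)/(-41))*(779*(1/76) + 968*(1/1613)) = (2*(-1/41)*78)*(41/4 + 968/1613) = -156/41*70005/6452 = -2730195/66133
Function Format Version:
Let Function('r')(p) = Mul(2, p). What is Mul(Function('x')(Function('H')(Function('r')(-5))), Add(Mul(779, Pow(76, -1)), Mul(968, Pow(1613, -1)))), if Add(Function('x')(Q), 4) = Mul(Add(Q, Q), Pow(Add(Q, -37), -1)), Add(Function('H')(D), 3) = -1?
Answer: Rational(-2730195, 66133) ≈ -41.283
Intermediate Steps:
Function('H')(D) = -4 (Function('H')(D) = Add(-3, -1) = -4)
Function('x')(Q) = Add(-4, Mul(2, Q, Pow(Add(-37, Q), -1))) (Function('x')(Q) = Add(-4, Mul(Add(Q, Q), Pow(Add(Q, -37), -1))) = Add(-4, Mul(Mul(2, Q), Pow(Add(-37, Q), -1))) = Add(-4, Mul(2, Q, Pow(Add(-37, Q), -1))))
Mul(Function('x')(Function('H')(Function('r')(-5))), Add(Mul(779, Pow(76, -1)), Mul(968, Pow(1613, -1)))) = Mul(Mul(2, Pow(Add(-37, -4), -1), Add(74, Mul(-1, -4))), Add(Mul(779, Pow(76, -1)), Mul(968, Pow(1613, -1)))) = Mul(Mul(2, Pow(-41, -1), Add(74, 4)), Add(Mul(779, Rational(1, 76)), Mul(968, Rational(1, 1613)))) = Mul(Mul(2, Rational(-1, 41), 78), Add(Rational(41, 4), Rational(968, 1613))) = Mul(Rational(-156, 41), Rational(70005, 6452)) = Rational(-2730195, 66133)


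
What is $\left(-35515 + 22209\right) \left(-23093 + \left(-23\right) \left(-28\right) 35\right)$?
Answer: $7358218$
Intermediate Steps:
$\left(-35515 + 22209\right) \left(-23093 + \left(-23\right) \left(-28\right) 35\right) = - 13306 \left(-23093 + 644 \cdot 35\right) = - 13306 \left(-23093 + 22540\right) = \left(-13306\right) \left(-553\right) = 7358218$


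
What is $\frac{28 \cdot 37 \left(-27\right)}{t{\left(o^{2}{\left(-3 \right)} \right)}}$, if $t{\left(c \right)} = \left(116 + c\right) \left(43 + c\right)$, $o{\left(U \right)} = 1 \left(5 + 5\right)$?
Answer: $- \frac{259}{286} \approx -0.90559$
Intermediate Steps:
$o{\left(U \right)} = 10$ ($o{\left(U \right)} = 1 \cdot 10 = 10$)
$t{\left(c \right)} = \left(43 + c\right) \left(116 + c\right)$
$\frac{28 \cdot 37 \left(-27\right)}{t{\left(o^{2}{\left(-3 \right)} \right)}} = \frac{28 \cdot 37 \left(-27\right)}{4988 + \left(10^{2}\right)^{2} + 159 \cdot 10^{2}} = \frac{1036 \left(-27\right)}{4988 + 100^{2} + 159 \cdot 100} = - \frac{27972}{4988 + 10000 + 15900} = - \frac{27972}{30888} = \left(-27972\right) \frac{1}{30888} = - \frac{259}{286}$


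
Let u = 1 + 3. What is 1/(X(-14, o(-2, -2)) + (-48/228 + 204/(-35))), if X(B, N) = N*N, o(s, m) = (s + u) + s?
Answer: -665/4016 ≈ -0.16559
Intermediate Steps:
u = 4
o(s, m) = 4 + 2*s (o(s, m) = (s + 4) + s = (4 + s) + s = 4 + 2*s)
X(B, N) = N**2
1/(X(-14, o(-2, -2)) + (-48/228 + 204/(-35))) = 1/((4 + 2*(-2))**2 + (-48/228 + 204/(-35))) = 1/((4 - 4)**2 + (-48*1/228 + 204*(-1/35))) = 1/(0**2 + (-4/19 - 204/35)) = 1/(0 - 4016/665) = 1/(-4016/665) = -665/4016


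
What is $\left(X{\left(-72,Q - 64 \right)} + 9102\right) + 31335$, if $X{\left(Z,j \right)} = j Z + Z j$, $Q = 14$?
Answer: $47637$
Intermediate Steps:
$X{\left(Z,j \right)} = 2 Z j$ ($X{\left(Z,j \right)} = Z j + Z j = 2 Z j$)
$\left(X{\left(-72,Q - 64 \right)} + 9102\right) + 31335 = \left(2 \left(-72\right) \left(14 - 64\right) + 9102\right) + 31335 = \left(2 \left(-72\right) \left(-50\right) + 9102\right) + 31335 = \left(7200 + 9102\right) + 31335 = 16302 + 31335 = 47637$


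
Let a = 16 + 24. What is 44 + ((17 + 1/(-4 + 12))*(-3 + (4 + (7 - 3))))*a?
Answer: 3469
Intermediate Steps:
a = 40
44 + ((17 + 1/(-4 + 12))*(-3 + (4 + (7 - 3))))*a = 44 + ((17 + 1/(-4 + 12))*(-3 + (4 + (7 - 3))))*40 = 44 + ((17 + 1/8)*(-3 + (4 + 4)))*40 = 44 + ((17 + ⅛)*(-3 + 8))*40 = 44 + ((137/8)*5)*40 = 44 + (685/8)*40 = 44 + 3425 = 3469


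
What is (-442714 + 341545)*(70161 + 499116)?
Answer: -57593184813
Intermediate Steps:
(-442714 + 341545)*(70161 + 499116) = -101169*569277 = -57593184813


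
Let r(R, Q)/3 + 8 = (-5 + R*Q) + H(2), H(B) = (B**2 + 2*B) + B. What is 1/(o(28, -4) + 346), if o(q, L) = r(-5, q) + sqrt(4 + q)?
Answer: -83/6857 - 4*sqrt(2)/6857 ≈ -0.012929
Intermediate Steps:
H(B) = B**2 + 3*B
r(R, Q) = -9 + 3*Q*R (r(R, Q) = -24 + 3*((-5 + R*Q) + 2*(3 + 2)) = -24 + 3*((-5 + Q*R) + 2*5) = -24 + 3*((-5 + Q*R) + 10) = -24 + 3*(5 + Q*R) = -24 + (15 + 3*Q*R) = -9 + 3*Q*R)
o(q, L) = -9 + sqrt(4 + q) - 15*q (o(q, L) = (-9 + 3*q*(-5)) + sqrt(4 + q) = (-9 - 15*q) + sqrt(4 + q) = -9 + sqrt(4 + q) - 15*q)
1/(o(28, -4) + 346) = 1/((-9 + sqrt(4 + 28) - 15*28) + 346) = 1/((-9 + sqrt(32) - 420) + 346) = 1/((-9 + 4*sqrt(2) - 420) + 346) = 1/((-429 + 4*sqrt(2)) + 346) = 1/(-83 + 4*sqrt(2))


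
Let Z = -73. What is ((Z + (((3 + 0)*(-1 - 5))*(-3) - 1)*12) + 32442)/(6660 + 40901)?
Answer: 33005/47561 ≈ 0.69395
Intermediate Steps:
((Z + (((3 + 0)*(-1 - 5))*(-3) - 1)*12) + 32442)/(6660 + 40901) = ((-73 + (((3 + 0)*(-1 - 5))*(-3) - 1)*12) + 32442)/(6660 + 40901) = ((-73 + ((3*(-6))*(-3) - 1)*12) + 32442)/47561 = ((-73 + (-18*(-3) - 1)*12) + 32442)*(1/47561) = ((-73 + (54 - 1)*12) + 32442)*(1/47561) = ((-73 + 53*12) + 32442)*(1/47561) = ((-73 + 636) + 32442)*(1/47561) = (563 + 32442)*(1/47561) = 33005*(1/47561) = 33005/47561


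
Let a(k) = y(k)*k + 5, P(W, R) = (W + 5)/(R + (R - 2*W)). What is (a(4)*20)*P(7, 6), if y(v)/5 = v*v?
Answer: -39000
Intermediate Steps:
y(v) = 5*v**2 (y(v) = 5*(v*v) = 5*v**2)
P(W, R) = (5 + W)/(-2*W + 2*R)
a(k) = 5 + 5*k**3 (a(k) = (5*k**2)*k + 5 = 5*k**3 + 5 = 5 + 5*k**3)
(a(4)*20)*P(7, 6) = ((5 + 5*4**3)*20)*((5 + 7)/(2*(6 - 1*7))) = ((5 + 5*64)*20)*((1/2)*12/(6 - 7)) = ((5 + 320)*20)*((1/2)*12/(-1)) = (325*20)*((1/2)*(-1)*12) = 6500*(-6) = -39000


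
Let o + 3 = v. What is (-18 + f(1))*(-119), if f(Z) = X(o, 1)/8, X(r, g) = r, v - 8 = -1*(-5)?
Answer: 7973/4 ≈ 1993.3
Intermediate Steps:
v = 13 (v = 8 - 1*(-5) = 8 + 5 = 13)
o = 10 (o = -3 + 13 = 10)
f(Z) = 5/4 (f(Z) = 10/8 = 10*(⅛) = 5/4)
(-18 + f(1))*(-119) = (-18 + 5/4)*(-119) = -67/4*(-119) = 7973/4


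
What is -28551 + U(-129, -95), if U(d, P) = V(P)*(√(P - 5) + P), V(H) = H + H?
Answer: -10501 - 1900*I ≈ -10501.0 - 1900.0*I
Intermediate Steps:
V(H) = 2*H
U(d, P) = 2*P*(P + √(-5 + P)) (U(d, P) = (2*P)*(√(P - 5) + P) = (2*P)*(√(-5 + P) + P) = (2*P)*(P + √(-5 + P)) = 2*P*(P + √(-5 + P)))
-28551 + U(-129, -95) = -28551 + 2*(-95)*(-95 + √(-5 - 95)) = -28551 + 2*(-95)*(-95 + √(-100)) = -28551 + 2*(-95)*(-95 + 10*I) = -28551 + (18050 - 1900*I) = -10501 - 1900*I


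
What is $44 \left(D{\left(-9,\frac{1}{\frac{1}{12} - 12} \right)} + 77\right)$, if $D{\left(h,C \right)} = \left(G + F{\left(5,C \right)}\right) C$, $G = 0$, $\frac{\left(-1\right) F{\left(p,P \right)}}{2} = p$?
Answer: $\frac{44524}{13} \approx 3424.9$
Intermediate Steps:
$F{\left(p,P \right)} = - 2 p$
$D{\left(h,C \right)} = - 10 C$ ($D{\left(h,C \right)} = \left(0 - 10\right) C = - 10 C$)
$44 \left(D{\left(-9,\frac{1}{\frac{1}{12} - 12} \right)} + 77\right) = 44 \left(- \frac{10}{\frac{1}{12} - 12} + 77\right) = 44 \left(- \frac{10}{- \frac{143}{12}} + 77\right) = 44 \left(\left(-10\right) \left(- \frac{12}{143}\right) + 77\right) = 44 \left(\frac{120}{143} + 77\right) = 44 \cdot \frac{11131}{143} = \frac{44524}{13}$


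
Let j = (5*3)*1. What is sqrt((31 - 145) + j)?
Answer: 3*I*sqrt(11) ≈ 9.9499*I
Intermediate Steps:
j = 15 (j = 15*1 = 15)
sqrt((31 - 145) + j) = sqrt((31 - 145) + 15) = sqrt(-114 + 15) = sqrt(-99) = 3*I*sqrt(11)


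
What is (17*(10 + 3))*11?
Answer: 2431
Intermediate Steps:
(17*(10 + 3))*11 = (17*13)*11 = 221*11 = 2431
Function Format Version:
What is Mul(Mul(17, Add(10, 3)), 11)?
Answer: 2431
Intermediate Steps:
Mul(Mul(17, Add(10, 3)), 11) = Mul(Mul(17, 13), 11) = Mul(221, 11) = 2431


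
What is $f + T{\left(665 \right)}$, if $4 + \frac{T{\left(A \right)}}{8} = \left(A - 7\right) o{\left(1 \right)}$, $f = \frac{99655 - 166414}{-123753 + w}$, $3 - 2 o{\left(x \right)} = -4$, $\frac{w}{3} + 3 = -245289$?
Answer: $\frac{5270121109}{286543} \approx 18392.0$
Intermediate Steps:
$w = -735876$ ($w = -9 + 3 \left(-245289\right) = -9 - 735867 = -735876$)
$o{\left(x \right)} = \frac{7}{2}$ ($o{\left(x \right)} = \frac{3}{2} - -2 = \frac{3}{2} + 2 = \frac{7}{2}$)
$f = \frac{22253}{286543}$ ($f = \frac{99655 - 166414}{-123753 - 735876} = - \frac{66759}{-859629} = \left(-66759\right) \left(- \frac{1}{859629}\right) = \frac{22253}{286543} \approx 0.07766$)
$T{\left(A \right)} = -228 + 28 A$ ($T{\left(A \right)} = -32 + 8 \left(A - 7\right) \frac{7}{2} = -32 + 8 \left(-7 + A\right) \frac{7}{2} = -32 + 8 \left(- \frac{49}{2} + \frac{7 A}{2}\right) = -32 + \left(-196 + 28 A\right) = -228 + 28 A$)
$f + T{\left(665 \right)} = \frac{22253}{286543} + \left(-228 + 28 \cdot 665\right) = \frac{22253}{286543} + \left(-228 + 18620\right) = \frac{22253}{286543} + 18392 = \frac{5270121109}{286543}$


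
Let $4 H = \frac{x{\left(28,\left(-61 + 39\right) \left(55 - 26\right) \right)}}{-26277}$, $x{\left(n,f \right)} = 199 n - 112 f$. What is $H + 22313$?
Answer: $\frac{195433148}{8759} \approx 22312.0$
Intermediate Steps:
$x{\left(n,f \right)} = - 112 f + 199 n$
$H = - \frac{6419}{8759}$ ($H = \frac{\left(- 112 \left(-61 + 39\right) \left(55 - 26\right) + 199 \cdot 28\right) \frac{1}{-26277}}{4} = \frac{\left(- 112 \left(\left(-22\right) 29\right) + 5572\right) \left(- \frac{1}{26277}\right)}{4} = \frac{\left(\left(-112\right) \left(-638\right) + 5572\right) \left(- \frac{1}{26277}\right)}{4} = \frac{\left(71456 + 5572\right) \left(- \frac{1}{26277}\right)}{4} = \frac{77028 \left(- \frac{1}{26277}\right)}{4} = \frac{1}{4} \left(- \frac{25676}{8759}\right) = - \frac{6419}{8759} \approx -0.73285$)
$H + 22313 = - \frac{6419}{8759} + 22313 = \frac{195433148}{8759}$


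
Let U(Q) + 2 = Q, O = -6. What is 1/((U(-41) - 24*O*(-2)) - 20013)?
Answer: -1/20344 ≈ -4.9155e-5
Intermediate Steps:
U(Q) = -2 + Q
1/((U(-41) - 24*O*(-2)) - 20013) = 1/(((-2 - 41) - 24*(-6)*(-2)) - 20013) = 1/((-43 + 144*(-2)) - 20013) = 1/((-43 - 288) - 20013) = 1/(-331 - 20013) = 1/(-20344) = -1/20344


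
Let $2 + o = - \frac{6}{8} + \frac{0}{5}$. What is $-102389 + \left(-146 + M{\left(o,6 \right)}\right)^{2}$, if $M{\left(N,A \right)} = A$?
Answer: $-82789$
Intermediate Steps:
$o = - \frac{11}{4}$ ($o = -2 + \left(- \frac{6}{8} + \frac{0}{5}\right) = -2 + \left(\left(-6\right) \frac{1}{8} + 0 \cdot \frac{1}{5}\right) = -2 + \left(- \frac{3}{4} + 0\right) = -2 - \frac{3}{4} = - \frac{11}{4} \approx -2.75$)
$-102389 + \left(-146 + M{\left(o,6 \right)}\right)^{2} = -102389 + \left(-146 + 6\right)^{2} = -102389 + \left(-140\right)^{2} = -102389 + 19600 = -82789$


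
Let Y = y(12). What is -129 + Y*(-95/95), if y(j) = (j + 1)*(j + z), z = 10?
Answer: -415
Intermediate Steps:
y(j) = (1 + j)*(10 + j) (y(j) = (j + 1)*(j + 10) = (1 + j)*(10 + j))
Y = 286 (Y = 10 + 12**2 + 11*12 = 10 + 144 + 132 = 286)
-129 + Y*(-95/95) = -129 + 286*(-95/95) = -129 + 286*(-95*1/95) = -129 + 286*(-1) = -129 - 286 = -415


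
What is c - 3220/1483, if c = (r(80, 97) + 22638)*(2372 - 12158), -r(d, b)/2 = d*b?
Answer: -103300960504/1483 ≈ -6.9657e+7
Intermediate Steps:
r(d, b) = -2*b*d (r(d, b) = -2*d*b = -2*b*d)
c = -69656748 (c = (-2*97*80 + 22638)*(2372 - 12158) = (-15520 + 22638)*(-9786) = 7118*(-9786) = -69656748)
c - 3220/1483 = -69656748 - 3220/1483 = -103300960504/1483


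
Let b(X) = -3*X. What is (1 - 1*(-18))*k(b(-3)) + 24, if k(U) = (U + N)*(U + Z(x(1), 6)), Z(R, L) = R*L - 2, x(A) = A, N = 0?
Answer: 2247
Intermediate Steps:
Z(R, L) = -2 + L*R (Z(R, L) = L*R - 2 = -2 + L*R)
k(U) = U*(4 + U) (k(U) = (U + 0)*(U + (-2 + 6*1)) = U*(U + (-2 + 6)) = U*(U + 4) = U*(4 + U))
(1 - 1*(-18))*k(b(-3)) + 24 = (1 - 1*(-18))*((-3*(-3))*(4 - 3*(-3))) + 24 = (1 + 18)*(9*(4 + 9)) + 24 = 19*(9*13) + 24 = 19*117 + 24 = 2223 + 24 = 2247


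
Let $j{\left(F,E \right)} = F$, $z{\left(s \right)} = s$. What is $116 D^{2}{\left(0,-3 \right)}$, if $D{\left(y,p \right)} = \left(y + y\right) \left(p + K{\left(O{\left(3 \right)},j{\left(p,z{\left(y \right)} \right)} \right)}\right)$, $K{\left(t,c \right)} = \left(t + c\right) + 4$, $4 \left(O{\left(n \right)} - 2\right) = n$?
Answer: $0$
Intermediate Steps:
$O{\left(n \right)} = 2 + \frac{n}{4}$
$K{\left(t,c \right)} = 4 + c + t$ ($K{\left(t,c \right)} = \left(c + t\right) + 4 = 4 + c + t$)
$D{\left(y,p \right)} = 2 y \left(\frac{27}{4} + 2 p\right)$ ($D{\left(y,p \right)} = \left(y + y\right) \left(p + \left(4 + p + \left(2 + \frac{1}{4} \cdot 3\right)\right)\right) = 2 y \left(p + \left(4 + p + \left(2 + \frac{3}{4}\right)\right)\right) = 2 y \left(p + \left(4 + p + \frac{11}{4}\right)\right) = 2 y \left(p + \left(\frac{27}{4} + p\right)\right) = 2 y \left(\frac{27}{4} + 2 p\right)$)
$116 D^{2}{\left(0,-3 \right)} = 116 \left(\frac{1}{2} \cdot 0 \left(27 + 8 \left(-3\right)\right)\right)^{2} = 116 \left(\frac{1}{2} \cdot 0 \left(27 - 24\right)\right)^{2} = 116 \left(\frac{1}{2} \cdot 0 \cdot 3\right)^{2} = 116 \cdot 0^{2} = 116 \cdot 0 = 0$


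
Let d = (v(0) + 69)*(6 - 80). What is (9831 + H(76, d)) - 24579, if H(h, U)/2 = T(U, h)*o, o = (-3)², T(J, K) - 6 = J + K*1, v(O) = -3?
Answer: -101184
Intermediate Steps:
T(J, K) = 6 + J + K (T(J, K) = 6 + (J + K*1) = 6 + (J + K) = 6 + J + K)
d = -4884 (d = (-3 + 69)*(6 - 80) = 66*(-74) = -4884)
o = 9
H(h, U) = 108 + 18*U + 18*h (H(h, U) = 2*((6 + U + h)*9) = 2*(54 + 9*U + 9*h) = 108 + 18*U + 18*h)
(9831 + H(76, d)) - 24579 = (9831 + (108 + 18*(-4884) + 18*76)) - 24579 = (9831 + (108 - 87912 + 1368)) - 24579 = (9831 - 86436) - 24579 = -76605 - 24579 = -101184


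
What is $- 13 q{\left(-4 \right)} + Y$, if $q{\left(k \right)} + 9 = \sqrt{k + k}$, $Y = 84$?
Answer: $201 - 26 i \sqrt{2} \approx 201.0 - 36.77 i$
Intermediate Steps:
$q{\left(k \right)} = -9 + \sqrt{2} \sqrt{k}$ ($q{\left(k \right)} = -9 + \sqrt{k + k} = -9 + \sqrt{2 k} = -9 + \sqrt{2} \sqrt{k}$)
$- 13 q{\left(-4 \right)} + Y = - 13 \left(-9 + \sqrt{2} \sqrt{-4}\right) + 84 = - 13 \left(-9 + \sqrt{2} \cdot 2 i\right) + 84 = - 13 \left(-9 + 2 i \sqrt{2}\right) + 84 = \left(117 - 26 i \sqrt{2}\right) + 84 = 201 - 26 i \sqrt{2}$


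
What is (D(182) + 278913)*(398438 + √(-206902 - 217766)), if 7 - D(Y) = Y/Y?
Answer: 111131928522 + 557838*I*√106167 ≈ 1.1113e+11 + 1.8176e+8*I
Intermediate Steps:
D(Y) = 6 (D(Y) = 7 - Y/Y = 7 - 1*1 = 7 - 1 = 6)
(D(182) + 278913)*(398438 + √(-206902 - 217766)) = (6 + 278913)*(398438 + √(-206902 - 217766)) = 278919*(398438 + √(-424668)) = 278919*(398438 + 2*I*√106167) = 111131928522 + 557838*I*√106167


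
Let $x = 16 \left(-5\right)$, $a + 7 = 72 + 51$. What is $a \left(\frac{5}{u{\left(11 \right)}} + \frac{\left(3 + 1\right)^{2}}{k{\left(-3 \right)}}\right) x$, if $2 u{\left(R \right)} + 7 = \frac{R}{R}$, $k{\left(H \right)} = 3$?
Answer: $- \frac{102080}{3} \approx -34027.0$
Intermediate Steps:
$u{\left(R \right)} = -3$ ($u{\left(R \right)} = - \frac{7}{2} + \frac{R \frac{1}{R}}{2} = - \frac{7}{2} + \frac{1}{2} \cdot 1 = - \frac{7}{2} + \frac{1}{2} = -3$)
$a = 116$ ($a = -7 + \left(72 + 51\right) = -7 + 123 = 116$)
$x = -80$
$a \left(\frac{5}{u{\left(11 \right)}} + \frac{\left(3 + 1\right)^{2}}{k{\left(-3 \right)}}\right) x = 116 \left(\frac{5}{-3} + \frac{\left(3 + 1\right)^{2}}{3}\right) \left(-80\right) = 116 \left(5 \left(- \frac{1}{3}\right) + 4^{2} \cdot \frac{1}{3}\right) \left(-80\right) = 116 \left(- \frac{5}{3} + 16 \cdot \frac{1}{3}\right) \left(-80\right) = 116 \left(- \frac{5}{3} + \frac{16}{3}\right) \left(-80\right) = 116 \cdot \frac{11}{3} \left(-80\right) = \frac{1276}{3} \left(-80\right) = - \frac{102080}{3}$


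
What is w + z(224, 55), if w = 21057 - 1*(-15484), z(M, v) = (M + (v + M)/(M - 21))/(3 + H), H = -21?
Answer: 133475063/3654 ≈ 36529.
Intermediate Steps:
z(M, v) = -M/18 - (M + v)/(18*(-21 + M)) (z(M, v) = (M + (v + M)/(M - 21))/(3 - 21) = (M + (M + v)/(-21 + M))/(-18) = (M + (M + v)/(-21 + M))*(-1/18) = -M/18 - (M + v)/(18*(-21 + M)))
w = 36541 (w = 21057 + 15484 = 36541)
w + z(224, 55) = 36541 + (-1*55 - 1*224² + 20*224)/(18*(-21 + 224)) = 36541 + (1/18)*(-55 - 1*50176 + 4480)/203 = 36541 + (1/18)*(1/203)*(-55 - 50176 + 4480) = 36541 + (1/18)*(1/203)*(-45751) = 36541 - 45751/3654 = 133475063/3654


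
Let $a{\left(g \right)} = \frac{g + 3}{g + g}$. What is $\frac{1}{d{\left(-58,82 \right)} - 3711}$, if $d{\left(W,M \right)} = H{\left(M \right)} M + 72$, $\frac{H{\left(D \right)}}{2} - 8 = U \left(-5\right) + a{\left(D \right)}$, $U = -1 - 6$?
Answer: $\frac{1}{3498} \approx 0.00028588$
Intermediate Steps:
$a{\left(g \right)} = \frac{3 + g}{2 g}$
$U = -7$ ($U = -1 - 6 = -7$)
$H{\left(D \right)} = 86 + \frac{3 + D}{D}$ ($H{\left(D \right)} = 16 + 2 \left(\left(-7\right) \left(-5\right) + \frac{3 + D}{2 D}\right) = 16 + 2 \left(35 + \frac{3 + D}{2 D}\right) = 16 + \left(70 + \frac{3 + D}{D}\right) = 86 + \frac{3 + D}{D}$)
$d{\left(W,M \right)} = 72 + M \left(87 + \frac{3}{M}\right)$ ($d{\left(W,M \right)} = \left(87 + \frac{3}{M}\right) M + 72 = M \left(87 + \frac{3}{M}\right) + 72 = 72 + M \left(87 + \frac{3}{M}\right)$)
$\frac{1}{d{\left(-58,82 \right)} - 3711} = \frac{1}{\left(75 + 87 \cdot 82\right) - 3711} = \frac{1}{\left(75 + 7134\right) - 3711} = \frac{1}{7209 - 3711} = \frac{1}{3498}$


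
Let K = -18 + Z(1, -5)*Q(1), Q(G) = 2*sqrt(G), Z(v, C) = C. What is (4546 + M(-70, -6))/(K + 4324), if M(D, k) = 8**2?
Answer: 2305/2148 ≈ 1.0731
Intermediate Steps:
M(D, k) = 64
K = -28 (K = -18 - 10*sqrt(1) = -18 - 10 = -28)
(4546 + M(-70, -6))/(K + 4324) = (4546 + 64)/(-28 + 4324) = 4610/4296 = 4610*(1/4296) = 2305/2148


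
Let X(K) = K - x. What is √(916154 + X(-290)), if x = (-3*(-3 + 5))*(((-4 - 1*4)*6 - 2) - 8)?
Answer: 42*√519 ≈ 956.83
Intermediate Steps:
x = 348 (x = (-3*2)*(((-4 - 4)*6 - 2) - 8) = -6*((-8*6 - 2) - 8) = -6*((-48 - 2) - 8) = -6*(-50 - 8) = -6*(-58) = 348)
X(K) = -348 + K (X(K) = K - 1*348 = K - 348 = -348 + K)
√(916154 + X(-290)) = √(916154 + (-348 - 290)) = √(916154 - 638) = √915516 = 42*√519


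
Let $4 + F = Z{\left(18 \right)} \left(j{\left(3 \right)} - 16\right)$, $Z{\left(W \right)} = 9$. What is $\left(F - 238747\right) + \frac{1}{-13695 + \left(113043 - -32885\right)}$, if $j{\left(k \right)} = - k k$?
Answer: $- \frac{31600513407}{132233} \approx -2.3898 \cdot 10^{5}$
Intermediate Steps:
$j{\left(k \right)} = - k^{2}$
$F = -229$ ($F = -4 + 9 \left(- 3^{2} - 16\right) = -4 + 9 \left(\left(-1\right) 9 - 16\right) = -4 + 9 \left(-9 - 16\right) = -4 + 9 \left(-25\right) = -4 - 225 = -229$)
$\left(F - 238747\right) + \frac{1}{-13695 + \left(113043 - -32885\right)} = \left(-229 - 238747\right) + \frac{1}{-13695 + \left(113043 - -32885\right)} = -238976 + \frac{1}{-13695 + \left(113043 + 32885\right)} = -238976 + \frac{1}{-13695 + 145928} = -238976 + \frac{1}{132233} = - \frac{31600513407}{132233}$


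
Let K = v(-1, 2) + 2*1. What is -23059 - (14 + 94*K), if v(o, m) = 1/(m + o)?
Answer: -23355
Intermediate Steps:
K = 3 (K = 1/(2 - 1) + 2*1 = 1/1 + 2 = 1 + 2 = 3)
-23059 - (14 + 94*K) = -23059 - (14 + 94*3) = -23059 - (14 + 282) = -23059 - 1*296 = -23059 - 296 = -23355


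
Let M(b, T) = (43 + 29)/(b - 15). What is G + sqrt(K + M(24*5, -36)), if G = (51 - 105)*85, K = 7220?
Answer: -4590 + 2*sqrt(2211335)/35 ≈ -4505.0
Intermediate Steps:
M(b, T) = 72/(-15 + b)
G = -4590 (G = -54*85 = -4590)
G + sqrt(K + M(24*5, -36)) = -4590 + sqrt(7220 + 72/(-15 + 24*5)) = -4590 + sqrt(7220 + 72/(-15 + 120)) = -4590 + sqrt(7220 + 72/105) = -4590 + sqrt(7220 + 72*(1/105)) = -4590 + sqrt(7220 + 24/35) = -4590 + sqrt(252724/35) = -4590 + 2*sqrt(2211335)/35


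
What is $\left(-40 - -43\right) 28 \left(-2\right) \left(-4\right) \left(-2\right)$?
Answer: $-1344$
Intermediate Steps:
$\left(-40 - -43\right) 28 \left(-2\right) \left(-4\right) \left(-2\right) = \left(-40 + 43\right) 28 \cdot 8 \left(-2\right) = 3 \cdot 28 \left(-16\right) = 84 \left(-16\right) = -1344$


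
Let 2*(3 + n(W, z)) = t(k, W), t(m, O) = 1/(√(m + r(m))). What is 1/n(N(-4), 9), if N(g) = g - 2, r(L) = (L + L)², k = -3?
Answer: -396/1187 - 2*√33/1187 ≈ -0.34329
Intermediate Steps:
r(L) = 4*L² (r(L) = (2*L)² = 4*L²)
N(g) = -2 + g
t(m, O) = (m + 4*m²)^(-½) (t(m, O) = 1/(√(m + 4*m²)) = (m + 4*m²)^(-½))
n(W, z) = -3 + √33/66 (n(W, z) = -3 + 1/(2*√(-3*(1 + 4*(-3)))) = -3 + 1/(2*√(-3*(1 - 12))) = -3 + 1/(2*√(-3*(-11))) = -3 + 1/(2*√33) = -3 + (√33/33)/2 = -3 + √33/66)
1/n(N(-4), 9) = 1/(-3 + √33/66)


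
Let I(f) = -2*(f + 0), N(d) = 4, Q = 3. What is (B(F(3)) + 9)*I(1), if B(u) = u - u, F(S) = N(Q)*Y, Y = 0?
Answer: -18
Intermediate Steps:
I(f) = -2*f
F(S) = 0 (F(S) = 4*0 = 0)
B(u) = 0
(B(F(3)) + 9)*I(1) = (0 + 9)*(-2*1) = 9*(-2) = -18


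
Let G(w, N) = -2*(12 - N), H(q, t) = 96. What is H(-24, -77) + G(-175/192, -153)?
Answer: -234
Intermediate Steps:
G(w, N) = -24 + 2*N
H(-24, -77) + G(-175/192, -153) = 96 + (-24 + 2*(-153)) = 96 + (-24 - 306) = 96 - 330 = -234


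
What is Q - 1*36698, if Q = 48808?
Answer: 12110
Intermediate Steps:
Q - 1*36698 = 48808 - 1*36698 = 48808 - 36698 = 12110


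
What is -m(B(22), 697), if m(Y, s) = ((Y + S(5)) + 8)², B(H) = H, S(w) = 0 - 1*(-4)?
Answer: -1156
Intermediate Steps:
S(w) = 4 (S(w) = 0 + 4 = 4)
m(Y, s) = (12 + Y)² (m(Y, s) = ((Y + 4) + 8)² = ((4 + Y) + 8)² = (12 + Y)²)
-m(B(22), 697) = -(12 + 22)² = -1*34² = -1*1156 = -1156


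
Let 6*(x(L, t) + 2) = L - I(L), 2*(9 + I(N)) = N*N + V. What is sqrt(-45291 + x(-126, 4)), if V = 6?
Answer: 2*I*sqrt(11659) ≈ 215.95*I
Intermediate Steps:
I(N) = -6 + N**2/2 (I(N) = -9 + (N*N + 6)/2 = -9 + (N**2 + 6)/2 = -9 + (6 + N**2)/2 = -9 + (3 + N**2/2) = -6 + N**2/2)
x(L, t) = -1 - L**2/12 + L/6 (x(L, t) = -2 + (L - (-6 + L**2/2))/6 = -2 + (L + (6 - L**2/2))/6 = -2 + (6 + L - L**2/2)/6 = -2 + (1 - L**2/12 + L/6) = -1 - L**2/12 + L/6)
sqrt(-45291 + x(-126, 4)) = sqrt(-45291 + (-1 - 1/12*(-126)**2 + (1/6)*(-126))) = sqrt(-45291 + (-1 - 1/12*15876 - 21)) = sqrt(-45291 + (-1 - 1323 - 21)) = sqrt(-45291 - 1345) = sqrt(-46636) = 2*I*sqrt(11659)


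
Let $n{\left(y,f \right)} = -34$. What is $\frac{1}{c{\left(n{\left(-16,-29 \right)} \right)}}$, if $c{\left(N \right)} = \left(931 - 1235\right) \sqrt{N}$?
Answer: $\frac{i \sqrt{34}}{10336} \approx 0.00056414 i$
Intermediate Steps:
$c{\left(N \right)} = - 304 \sqrt{N}$
$\frac{1}{c{\left(n{\left(-16,-29 \right)} \right)}} = \frac{1}{\left(-304\right) \sqrt{-34}} = \frac{1}{\left(-304\right) i \sqrt{34}} = \frac{i \sqrt{34}}{10336}$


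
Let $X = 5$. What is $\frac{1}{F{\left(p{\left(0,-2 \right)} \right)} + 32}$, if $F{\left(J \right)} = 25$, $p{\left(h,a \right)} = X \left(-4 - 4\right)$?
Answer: $\frac{1}{57} \approx 0.017544$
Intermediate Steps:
$p{\left(h,a \right)} = -40$ ($p{\left(h,a \right)} = 5 \left(-4 - 4\right) = 5 \left(-8\right) = -40$)
$\frac{1}{F{\left(p{\left(0,-2 \right)} \right)} + 32} = \frac{1}{25 + 32} = \frac{1}{57}$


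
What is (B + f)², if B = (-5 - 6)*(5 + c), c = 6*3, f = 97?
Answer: 24336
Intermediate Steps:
c = 18
B = -253 (B = (-5 - 6)*(5 + 18) = -11*23 = -253)
(B + f)² = (-253 + 97)² = (-156)² = 24336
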